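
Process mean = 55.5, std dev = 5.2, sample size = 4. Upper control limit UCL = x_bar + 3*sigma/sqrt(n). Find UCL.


UCL = 55.5 + 3 * 5.2 / sqrt(4)

63.3


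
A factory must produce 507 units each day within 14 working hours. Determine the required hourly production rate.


Formula: Production Rate = Daily Demand / Available Hours
Rate = 507 units/day / 14 hours/day
Rate = 36.2 units/hour

36.2 units/hour


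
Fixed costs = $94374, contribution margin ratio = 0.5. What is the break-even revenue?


Formula: BER = Fixed Costs / Contribution Margin Ratio
BER = $94374 / 0.5
BER = $188748.00 (to the nearest cent)

$188748.00


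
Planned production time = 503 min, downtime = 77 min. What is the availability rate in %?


Formula: Availability = (Planned Time - Downtime) / Planned Time * 100
Uptime = 503 - 77 = 426 min
Availability = 426 / 503 * 100 = 84.7%

84.7%


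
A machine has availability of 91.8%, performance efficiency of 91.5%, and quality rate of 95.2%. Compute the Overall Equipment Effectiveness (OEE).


Formula: OEE = Availability * Performance * Quality / 10000
A * P = 91.8% * 91.5% / 100 = 84.0%
OEE = 84.0% * 95.2% / 100 = 80.0%

80.0%


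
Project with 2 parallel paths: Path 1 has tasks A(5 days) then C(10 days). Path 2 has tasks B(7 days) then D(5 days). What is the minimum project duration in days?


Path 1 = 5 + 10 = 15 days
Path 2 = 7 + 5 = 12 days
Duration = max(15, 12) = 15 days

15 days


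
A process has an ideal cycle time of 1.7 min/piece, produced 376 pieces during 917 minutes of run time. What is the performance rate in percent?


Formula: Performance = (Ideal CT * Total Count) / Run Time * 100
Ideal output time = 1.7 * 376 = 639.2 min
Performance = 639.2 / 917 * 100 = 69.7%

69.7%


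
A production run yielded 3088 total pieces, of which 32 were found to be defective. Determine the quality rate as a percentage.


Formula: Quality Rate = Good Pieces / Total Pieces * 100
Good pieces = 3088 - 32 = 3056
QR = 3056 / 3088 * 100 = 99.0%

99.0%


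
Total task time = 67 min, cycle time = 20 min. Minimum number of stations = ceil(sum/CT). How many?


Formula: N_min = ceil(Sum of Task Times / Cycle Time)
N_min = ceil(67 min / 20 min) = ceil(3.35)
N_min = 4 stations

4


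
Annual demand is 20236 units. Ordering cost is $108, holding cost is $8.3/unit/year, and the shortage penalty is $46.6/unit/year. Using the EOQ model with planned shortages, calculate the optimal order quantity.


Formula: EOQ* = sqrt(2DS/H) * sqrt((H+P)/P)
Base EOQ = sqrt(2*20236*108/8.3) = 725.69 units
Correction = sqrt((8.3+46.6)/46.6) = 1.08541
EOQ* = 725.69 * 1.08541 = 787.7 units

787.7 units


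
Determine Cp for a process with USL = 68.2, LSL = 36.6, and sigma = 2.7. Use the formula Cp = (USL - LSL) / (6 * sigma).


Cp = (68.2 - 36.6) / (6 * 2.7)

1.95


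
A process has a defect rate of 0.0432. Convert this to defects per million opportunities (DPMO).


DPMO = defect_rate * 1000000 = 0.0432 * 1000000

43200


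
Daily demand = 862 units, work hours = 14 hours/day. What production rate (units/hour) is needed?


Formula: Production Rate = Daily Demand / Available Hours
Rate = 862 units/day / 14 hours/day
Rate = 61.6 units/hour

61.6 units/hour


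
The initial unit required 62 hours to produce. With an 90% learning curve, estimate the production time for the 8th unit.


Formula: T_n = T_1 * (learning_rate)^(log2(n)) where learning_rate = rate/100
Doublings = log2(8) = 3
T_n = 62 * 0.9^3
T_n = 62 * 0.729 = 45.2 hours

45.2 hours


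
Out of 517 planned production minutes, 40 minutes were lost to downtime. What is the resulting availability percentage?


Formula: Availability = (Planned Time - Downtime) / Planned Time * 100
Uptime = 517 - 40 = 477 min
Availability = 477 / 517 * 100 = 92.3%

92.3%


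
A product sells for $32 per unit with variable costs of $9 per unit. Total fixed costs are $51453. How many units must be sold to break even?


Formula: BEQ = Fixed Costs / (Price - Variable Cost)
Contribution margin = $32 - $9 = $23/unit
BEQ = ceil($51453 / $23/unit) = ceil(2237.09) = 2238 units

2238 units


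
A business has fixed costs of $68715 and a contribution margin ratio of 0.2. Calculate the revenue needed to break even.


Formula: BER = Fixed Costs / Contribution Margin Ratio
BER = $68715 / 0.2
BER = $343575.00 (to the nearest cent)

$343575.00


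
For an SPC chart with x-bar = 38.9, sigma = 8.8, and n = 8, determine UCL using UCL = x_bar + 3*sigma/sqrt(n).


UCL = 38.9 + 3 * 8.8 / sqrt(8)

48.23


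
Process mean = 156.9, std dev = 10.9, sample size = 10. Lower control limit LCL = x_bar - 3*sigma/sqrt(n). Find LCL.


LCL = 156.9 - 3 * 10.9 / sqrt(10)

146.56


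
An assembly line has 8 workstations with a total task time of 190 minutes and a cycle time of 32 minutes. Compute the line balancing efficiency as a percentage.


Formula: Efficiency = Sum of Task Times / (N_stations * CT) * 100
Total station capacity = 8 stations * 32 min = 256 min
Efficiency = 190 / 256 * 100 = 74.2%

74.2%


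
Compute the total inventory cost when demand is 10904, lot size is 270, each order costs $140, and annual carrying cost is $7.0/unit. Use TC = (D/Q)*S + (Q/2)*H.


TC = 10904/270 * 140 + 270/2 * 7.0

$6598.93


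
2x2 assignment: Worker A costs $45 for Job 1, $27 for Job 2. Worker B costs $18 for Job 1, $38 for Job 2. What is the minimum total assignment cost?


Option 1: A->1 + B->2 = $45 + $38 = $83
Option 2: A->2 + B->1 = $27 + $18 = $45
Min cost = min($83, $45) = $45

$45


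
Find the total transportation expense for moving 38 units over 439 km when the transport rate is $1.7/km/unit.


TC = dist * cost * units = 439 * 1.7 * 38 = $28359.40

$28359.40


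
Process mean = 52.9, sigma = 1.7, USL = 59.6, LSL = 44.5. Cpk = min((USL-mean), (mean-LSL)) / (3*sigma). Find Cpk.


Cpu = (59.6 - 52.9) / (3 * 1.7) = 1.31
Cpl = (52.9 - 44.5) / (3 * 1.7) = 1.65
Cpk = min(1.31, 1.65) = 1.31

1.31


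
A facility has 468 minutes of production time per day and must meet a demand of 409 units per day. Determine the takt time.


Formula: Takt Time = Available Production Time / Customer Demand
Takt = 468 min/day / 409 units/day
Takt = 1.14 min/unit

1.14 min/unit


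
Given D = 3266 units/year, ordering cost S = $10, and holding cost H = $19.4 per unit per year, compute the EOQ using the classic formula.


Formula: EOQ = sqrt(2 * D * S / H)
Numerator: 2 * 3266 * 10 = 65320
2DS/H = 65320 / 19.4 = 3367.0
EOQ = sqrt(3367.0) = 58.0 units

58.0 units


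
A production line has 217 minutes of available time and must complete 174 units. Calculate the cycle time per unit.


Formula: CT = Available Time / Number of Units
CT = 217 min / 174 units
CT = 1.25 min/unit

1.25 min/unit


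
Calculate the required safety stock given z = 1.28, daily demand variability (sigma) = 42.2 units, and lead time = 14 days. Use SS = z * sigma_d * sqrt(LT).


Formula: SS = z * sigma_d * sqrt(LT)
sqrt(LT) = sqrt(14) = 3.7417
SS = 1.28 * 42.2 * 3.7417
SS = 202.1 units

202.1 units


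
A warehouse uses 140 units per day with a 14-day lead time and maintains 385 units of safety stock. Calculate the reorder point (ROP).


Formula: ROP = (Daily Demand * Lead Time) + Safety Stock
Demand during lead time = 140 * 14 = 1960 units
ROP = 1960 + 385 = 2345 units

2345 units


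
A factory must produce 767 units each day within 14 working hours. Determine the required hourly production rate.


Formula: Production Rate = Daily Demand / Available Hours
Rate = 767 units/day / 14 hours/day
Rate = 54.8 units/hour

54.8 units/hour


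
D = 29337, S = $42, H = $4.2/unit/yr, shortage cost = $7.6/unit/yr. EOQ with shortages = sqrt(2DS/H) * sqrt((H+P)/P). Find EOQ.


Formula: EOQ* = sqrt(2DS/H) * sqrt((H+P)/P)
Base EOQ = sqrt(2*29337*42/4.2) = 765.99 units
Correction = sqrt((4.2+7.6)/7.6) = 1.24605
EOQ* = 765.99 * 1.24605 = 954.5 units

954.5 units


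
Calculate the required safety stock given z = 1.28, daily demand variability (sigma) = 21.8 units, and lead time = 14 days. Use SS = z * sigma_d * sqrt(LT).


Formula: SS = z * sigma_d * sqrt(LT)
sqrt(LT) = sqrt(14) = 3.7417
SS = 1.28 * 21.8 * 3.7417
SS = 104.4 units

104.4 units


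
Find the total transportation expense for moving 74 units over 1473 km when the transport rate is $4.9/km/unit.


TC = dist * cost * units = 1473 * 4.9 * 74 = $534109.80

$534109.80


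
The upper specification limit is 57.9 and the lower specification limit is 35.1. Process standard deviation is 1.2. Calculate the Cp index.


Cp = (57.9 - 35.1) / (6 * 1.2)

3.17


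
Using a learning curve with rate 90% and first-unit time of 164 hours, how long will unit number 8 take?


Formula: T_n = T_1 * (learning_rate)^(log2(n)) where learning_rate = rate/100
Doublings = log2(8) = 3
T_n = 164 * 0.9^3
T_n = 164 * 0.729 = 119.6 hours

119.6 hours


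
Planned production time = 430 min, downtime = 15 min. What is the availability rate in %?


Formula: Availability = (Planned Time - Downtime) / Planned Time * 100
Uptime = 430 - 15 = 415 min
Availability = 415 / 430 * 100 = 96.5%

96.5%


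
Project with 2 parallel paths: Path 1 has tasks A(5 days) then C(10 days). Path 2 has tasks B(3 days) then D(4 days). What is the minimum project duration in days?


Path 1 = 5 + 10 = 15 days
Path 2 = 3 + 4 = 7 days
Duration = max(15, 7) = 15 days

15 days


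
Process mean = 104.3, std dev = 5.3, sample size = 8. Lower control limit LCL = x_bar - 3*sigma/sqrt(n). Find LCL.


LCL = 104.3 - 3 * 5.3 / sqrt(8)

98.68


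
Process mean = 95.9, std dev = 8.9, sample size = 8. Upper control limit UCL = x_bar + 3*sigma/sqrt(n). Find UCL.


UCL = 95.9 + 3 * 8.9 / sqrt(8)

105.34


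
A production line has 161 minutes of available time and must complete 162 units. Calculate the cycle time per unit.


Formula: CT = Available Time / Number of Units
CT = 161 min / 162 units
CT = 0.99 min/unit

0.99 min/unit


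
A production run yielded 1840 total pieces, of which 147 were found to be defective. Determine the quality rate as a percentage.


Formula: Quality Rate = Good Pieces / Total Pieces * 100
Good pieces = 1840 - 147 = 1693
QR = 1693 / 1840 * 100 = 92.0%

92.0%


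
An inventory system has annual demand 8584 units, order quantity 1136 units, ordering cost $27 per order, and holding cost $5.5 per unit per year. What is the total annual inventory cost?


TC = 8584/1136 * 27 + 1136/2 * 5.5

$3328.02


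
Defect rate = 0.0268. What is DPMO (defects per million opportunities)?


DPMO = defect_rate * 1000000 = 0.0268 * 1000000

26800


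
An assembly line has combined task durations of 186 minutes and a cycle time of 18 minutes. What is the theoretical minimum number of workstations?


Formula: N_min = ceil(Sum of Task Times / Cycle Time)
N_min = ceil(186 min / 18 min) = ceil(10.3333)
N_min = 11 stations

11


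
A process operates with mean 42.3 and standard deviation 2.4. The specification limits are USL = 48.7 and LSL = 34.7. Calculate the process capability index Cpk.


Cpu = (48.7 - 42.3) / (3 * 2.4) = 0.89
Cpl = (42.3 - 34.7) / (3 * 2.4) = 1.06
Cpk = min(0.89, 1.06) = 0.89

0.89


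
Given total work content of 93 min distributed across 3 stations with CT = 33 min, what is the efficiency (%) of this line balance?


Formula: Efficiency = Sum of Task Times / (N_stations * CT) * 100
Total station capacity = 3 stations * 33 min = 99 min
Efficiency = 93 / 99 * 100 = 93.9%

93.9%


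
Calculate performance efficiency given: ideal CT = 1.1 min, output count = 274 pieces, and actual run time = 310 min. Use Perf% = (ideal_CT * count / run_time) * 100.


Formula: Performance = (Ideal CT * Total Count) / Run Time * 100
Ideal output time = 1.1 * 274 = 301.4 min
Performance = 301.4 / 310 * 100 = 97.2%

97.2%


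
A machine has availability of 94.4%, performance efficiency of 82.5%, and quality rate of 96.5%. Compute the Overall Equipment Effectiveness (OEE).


Formula: OEE = Availability * Performance * Quality / 10000
A * P = 94.4% * 82.5% / 100 = 77.88%
OEE = 77.88% * 96.5% / 100 = 75.2%

75.2%


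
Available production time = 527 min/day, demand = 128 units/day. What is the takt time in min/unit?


Formula: Takt Time = Available Production Time / Customer Demand
Takt = 527 min/day / 128 units/day
Takt = 4.12 min/unit

4.12 min/unit


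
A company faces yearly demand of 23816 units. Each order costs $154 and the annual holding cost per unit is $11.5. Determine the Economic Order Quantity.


Formula: EOQ = sqrt(2 * D * S / H)
Numerator: 2 * 23816 * 154 = 7335328
2DS/H = 7335328 / 11.5 = 637854.6
EOQ = sqrt(637854.6) = 798.7 units

798.7 units


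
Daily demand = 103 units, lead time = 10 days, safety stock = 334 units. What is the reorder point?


Formula: ROP = (Daily Demand * Lead Time) + Safety Stock
Demand during lead time = 103 * 10 = 1030 units
ROP = 1030 + 334 = 1364 units

1364 units


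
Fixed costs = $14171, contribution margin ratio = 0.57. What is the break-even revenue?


Formula: BER = Fixed Costs / Contribution Margin Ratio
BER = $14171 / 0.57
BER = $24861.40 (to the nearest cent)

$24861.40


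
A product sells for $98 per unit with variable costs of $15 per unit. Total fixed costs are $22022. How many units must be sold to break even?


Formula: BEQ = Fixed Costs / (Price - Variable Cost)
Contribution margin = $98 - $15 = $83/unit
BEQ = ceil($22022 / $83/unit) = ceil(265.33) = 266 units

266 units


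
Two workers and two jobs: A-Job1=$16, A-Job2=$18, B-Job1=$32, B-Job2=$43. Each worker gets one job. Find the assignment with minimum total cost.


Option 1: A->1 + B->2 = $16 + $43 = $59
Option 2: A->2 + B->1 = $18 + $32 = $50
Min cost = min($59, $50) = $50

$50


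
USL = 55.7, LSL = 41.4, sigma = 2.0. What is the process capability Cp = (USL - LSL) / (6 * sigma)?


Cp = (55.7 - 41.4) / (6 * 2.0)

1.19


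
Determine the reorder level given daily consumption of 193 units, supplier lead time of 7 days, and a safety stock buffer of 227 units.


Formula: ROP = (Daily Demand * Lead Time) + Safety Stock
Demand during lead time = 193 * 7 = 1351 units
ROP = 1351 + 227 = 1578 units

1578 units


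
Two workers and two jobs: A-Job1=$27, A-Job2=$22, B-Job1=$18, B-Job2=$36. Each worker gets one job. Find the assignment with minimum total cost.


Option 1: A->1 + B->2 = $27 + $36 = $63
Option 2: A->2 + B->1 = $22 + $18 = $40
Min cost = min($63, $40) = $40

$40


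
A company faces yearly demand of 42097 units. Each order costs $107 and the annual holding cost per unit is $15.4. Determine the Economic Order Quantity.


Formula: EOQ = sqrt(2 * D * S / H)
Numerator: 2 * 42097 * 107 = 9008758
2DS/H = 9008758 / 15.4 = 584984.3
EOQ = sqrt(584984.3) = 764.8 units

764.8 units


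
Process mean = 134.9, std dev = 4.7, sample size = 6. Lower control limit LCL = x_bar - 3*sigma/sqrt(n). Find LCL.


LCL = 134.9 - 3 * 4.7 / sqrt(6)

129.14


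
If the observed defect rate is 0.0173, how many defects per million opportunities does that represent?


DPMO = defect_rate * 1000000 = 0.0173 * 1000000

17300


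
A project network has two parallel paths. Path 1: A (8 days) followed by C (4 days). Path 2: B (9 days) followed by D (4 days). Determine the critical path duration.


Path 1 = 8 + 4 = 12 days
Path 2 = 9 + 4 = 13 days
Duration = max(12, 13) = 13 days

13 days


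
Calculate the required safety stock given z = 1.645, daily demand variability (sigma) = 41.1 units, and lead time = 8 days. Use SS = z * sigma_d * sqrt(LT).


Formula: SS = z * sigma_d * sqrt(LT)
sqrt(LT) = sqrt(8) = 2.8284
SS = 1.645 * 41.1 * 2.8284
SS = 191.2 units

191.2 units


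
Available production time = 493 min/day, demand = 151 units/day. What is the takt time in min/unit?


Formula: Takt Time = Available Production Time / Customer Demand
Takt = 493 min/day / 151 units/day
Takt = 3.26 min/unit

3.26 min/unit


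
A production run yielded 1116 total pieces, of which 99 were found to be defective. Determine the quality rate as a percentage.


Formula: Quality Rate = Good Pieces / Total Pieces * 100
Good pieces = 1116 - 99 = 1017
QR = 1017 / 1116 * 100 = 91.1%

91.1%


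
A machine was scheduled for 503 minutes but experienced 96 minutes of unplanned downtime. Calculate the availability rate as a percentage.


Formula: Availability = (Planned Time - Downtime) / Planned Time * 100
Uptime = 503 - 96 = 407 min
Availability = 407 / 503 * 100 = 80.9%

80.9%


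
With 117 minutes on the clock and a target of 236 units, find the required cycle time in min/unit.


Formula: CT = Available Time / Number of Units
CT = 117 min / 236 units
CT = 0.5 min/unit

0.5 min/unit


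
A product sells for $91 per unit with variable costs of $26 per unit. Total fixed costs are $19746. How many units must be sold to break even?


Formula: BEQ = Fixed Costs / (Price - Variable Cost)
Contribution margin = $91 - $26 = $65/unit
BEQ = ceil($19746 / $65/unit) = ceil(303.78) = 304 units

304 units


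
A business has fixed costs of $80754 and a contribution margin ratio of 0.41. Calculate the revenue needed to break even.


Formula: BER = Fixed Costs / Contribution Margin Ratio
BER = $80754 / 0.41
BER = $196960.98 (to the nearest cent)

$196960.98


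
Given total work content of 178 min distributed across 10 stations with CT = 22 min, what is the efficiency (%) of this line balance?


Formula: Efficiency = Sum of Task Times / (N_stations * CT) * 100
Total station capacity = 10 stations * 22 min = 220 min
Efficiency = 178 / 220 * 100 = 80.9%

80.9%


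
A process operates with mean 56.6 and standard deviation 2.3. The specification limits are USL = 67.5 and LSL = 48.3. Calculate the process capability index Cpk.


Cpu = (67.5 - 56.6) / (3 * 2.3) = 1.58
Cpl = (56.6 - 48.3) / (3 * 2.3) = 1.2
Cpk = min(1.58, 1.2) = 1.2

1.2


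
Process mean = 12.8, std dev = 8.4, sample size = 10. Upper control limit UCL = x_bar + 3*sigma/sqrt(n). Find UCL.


UCL = 12.8 + 3 * 8.4 / sqrt(10)

20.77


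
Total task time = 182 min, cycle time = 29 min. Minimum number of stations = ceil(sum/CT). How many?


Formula: N_min = ceil(Sum of Task Times / Cycle Time)
N_min = ceil(182 min / 29 min) = ceil(6.2759)
N_min = 7 stations

7


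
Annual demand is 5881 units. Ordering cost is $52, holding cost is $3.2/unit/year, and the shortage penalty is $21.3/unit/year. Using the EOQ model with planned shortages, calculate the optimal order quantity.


Formula: EOQ* = sqrt(2DS/H) * sqrt((H+P)/P)
Base EOQ = sqrt(2*5881*52/3.2) = 437.19 units
Correction = sqrt((3.2+21.3)/21.3) = 1.07249
EOQ* = 437.19 * 1.07249 = 468.9 units

468.9 units


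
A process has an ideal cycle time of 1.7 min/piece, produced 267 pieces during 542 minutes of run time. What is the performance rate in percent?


Formula: Performance = (Ideal CT * Total Count) / Run Time * 100
Ideal output time = 1.7 * 267 = 453.9 min
Performance = 453.9 / 542 * 100 = 83.7%

83.7%


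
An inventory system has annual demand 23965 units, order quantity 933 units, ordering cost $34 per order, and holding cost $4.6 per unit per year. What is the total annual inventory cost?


TC = 23965/933 * 34 + 933/2 * 4.6

$3019.22


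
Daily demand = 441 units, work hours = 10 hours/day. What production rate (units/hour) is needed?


Formula: Production Rate = Daily Demand / Available Hours
Rate = 441 units/day / 10 hours/day
Rate = 44.1 units/hour

44.1 units/hour


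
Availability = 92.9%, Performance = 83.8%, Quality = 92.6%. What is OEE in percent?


Formula: OEE = Availability * Performance * Quality / 10000
A * P = 92.9% * 83.8% / 100 = 77.85%
OEE = 77.85% * 92.6% / 100 = 72.1%

72.1%


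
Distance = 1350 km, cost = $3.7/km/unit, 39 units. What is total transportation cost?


TC = dist * cost * units = 1350 * 3.7 * 39 = $194805.00

$194805.00


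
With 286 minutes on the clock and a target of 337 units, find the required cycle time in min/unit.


Formula: CT = Available Time / Number of Units
CT = 286 min / 337 units
CT = 0.85 min/unit

0.85 min/unit


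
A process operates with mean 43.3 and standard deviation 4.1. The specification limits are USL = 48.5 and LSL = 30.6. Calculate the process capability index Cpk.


Cpu = (48.5 - 43.3) / (3 * 4.1) = 0.42
Cpl = (43.3 - 30.6) / (3 * 4.1) = 1.03
Cpk = min(0.42, 1.03) = 0.42

0.42


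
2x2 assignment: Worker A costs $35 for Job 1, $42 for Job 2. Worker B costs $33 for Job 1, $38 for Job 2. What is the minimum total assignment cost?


Option 1: A->1 + B->2 = $35 + $38 = $73
Option 2: A->2 + B->1 = $42 + $33 = $75
Min cost = min($73, $75) = $73

$73


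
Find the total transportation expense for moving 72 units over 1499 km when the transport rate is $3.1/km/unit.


TC = dist * cost * units = 1499 * 3.1 * 72 = $334576.80

$334576.80


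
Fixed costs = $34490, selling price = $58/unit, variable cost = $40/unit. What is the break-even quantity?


Formula: BEQ = Fixed Costs / (Price - Variable Cost)
Contribution margin = $58 - $40 = $18/unit
BEQ = ceil($34490 / $18/unit) = ceil(1916.11) = 1917 units

1917 units


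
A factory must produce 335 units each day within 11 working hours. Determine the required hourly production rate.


Formula: Production Rate = Daily Demand / Available Hours
Rate = 335 units/day / 11 hours/day
Rate = 30.5 units/hour

30.5 units/hour


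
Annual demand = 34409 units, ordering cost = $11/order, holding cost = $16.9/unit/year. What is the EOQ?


Formula: EOQ = sqrt(2 * D * S / H)
Numerator: 2 * 34409 * 11 = 756998
2DS/H = 756998 / 16.9 = 44792.8
EOQ = sqrt(44792.8) = 211.6 units

211.6 units


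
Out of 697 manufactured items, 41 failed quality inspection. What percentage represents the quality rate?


Formula: Quality Rate = Good Pieces / Total Pieces * 100
Good pieces = 697 - 41 = 656
QR = 656 / 697 * 100 = 94.1%

94.1%


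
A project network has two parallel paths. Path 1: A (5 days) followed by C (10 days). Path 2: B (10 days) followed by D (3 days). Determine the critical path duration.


Path 1 = 5 + 10 = 15 days
Path 2 = 10 + 3 = 13 days
Duration = max(15, 13) = 15 days

15 days


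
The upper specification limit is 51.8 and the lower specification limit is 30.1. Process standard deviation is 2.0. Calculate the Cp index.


Cp = (51.8 - 30.1) / (6 * 2.0)

1.81


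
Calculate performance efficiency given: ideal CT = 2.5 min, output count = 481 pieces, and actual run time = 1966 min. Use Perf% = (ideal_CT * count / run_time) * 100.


Formula: Performance = (Ideal CT * Total Count) / Run Time * 100
Ideal output time = 2.5 * 481 = 1202.5 min
Performance = 1202.5 / 1966 * 100 = 61.2%

61.2%


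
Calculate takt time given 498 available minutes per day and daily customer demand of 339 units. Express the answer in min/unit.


Formula: Takt Time = Available Production Time / Customer Demand
Takt = 498 min/day / 339 units/day
Takt = 1.47 min/unit

1.47 min/unit


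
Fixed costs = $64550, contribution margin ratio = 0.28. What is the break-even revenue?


Formula: BER = Fixed Costs / Contribution Margin Ratio
BER = $64550 / 0.28
BER = $230535.71 (to the nearest cent)

$230535.71


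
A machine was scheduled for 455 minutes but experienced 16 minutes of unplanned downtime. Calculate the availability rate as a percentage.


Formula: Availability = (Planned Time - Downtime) / Planned Time * 100
Uptime = 455 - 16 = 439 min
Availability = 439 / 455 * 100 = 96.5%

96.5%


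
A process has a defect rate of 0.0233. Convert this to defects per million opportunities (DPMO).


DPMO = defect_rate * 1000000 = 0.0233 * 1000000

23300


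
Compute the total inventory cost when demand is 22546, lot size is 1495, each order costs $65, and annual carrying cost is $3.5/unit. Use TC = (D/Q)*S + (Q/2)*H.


TC = 22546/1495 * 65 + 1495/2 * 3.5

$3596.51


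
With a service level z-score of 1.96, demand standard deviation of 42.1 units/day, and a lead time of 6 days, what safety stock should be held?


Formula: SS = z * sigma_d * sqrt(LT)
sqrt(LT) = sqrt(6) = 2.4495
SS = 1.96 * 42.1 * 2.4495
SS = 202.1 units

202.1 units


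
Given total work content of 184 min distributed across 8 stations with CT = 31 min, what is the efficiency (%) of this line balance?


Formula: Efficiency = Sum of Task Times / (N_stations * CT) * 100
Total station capacity = 8 stations * 31 min = 248 min
Efficiency = 184 / 248 * 100 = 74.2%

74.2%


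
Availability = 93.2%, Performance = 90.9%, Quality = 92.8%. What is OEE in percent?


Formula: OEE = Availability * Performance * Quality / 10000
A * P = 93.2% * 90.9% / 100 = 84.72%
OEE = 84.72% * 92.8% / 100 = 78.6%

78.6%


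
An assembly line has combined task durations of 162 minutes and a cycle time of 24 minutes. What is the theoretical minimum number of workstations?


Formula: N_min = ceil(Sum of Task Times / Cycle Time)
N_min = ceil(162 min / 24 min) = ceil(6.75)
N_min = 7 stations

7


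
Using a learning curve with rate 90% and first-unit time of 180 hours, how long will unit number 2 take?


Formula: T_n = T_1 * (learning_rate)^(log2(n)) where learning_rate = rate/100
Doublings = log2(2) = 1
T_n = 180 * 0.9^1
T_n = 180 * 0.9 = 162.0 hours

162.0 hours


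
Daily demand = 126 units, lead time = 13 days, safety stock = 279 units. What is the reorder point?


Formula: ROP = (Daily Demand * Lead Time) + Safety Stock
Demand during lead time = 126 * 13 = 1638 units
ROP = 1638 + 279 = 1917 units

1917 units


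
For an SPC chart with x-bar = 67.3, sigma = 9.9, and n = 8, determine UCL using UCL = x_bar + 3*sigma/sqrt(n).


UCL = 67.3 + 3 * 9.9 / sqrt(8)

77.8


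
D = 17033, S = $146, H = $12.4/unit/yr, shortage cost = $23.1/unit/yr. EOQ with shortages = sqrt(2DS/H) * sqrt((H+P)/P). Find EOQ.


Formula: EOQ* = sqrt(2DS/H) * sqrt((H+P)/P)
Base EOQ = sqrt(2*17033*146/12.4) = 633.32 units
Correction = sqrt((12.4+23.1)/23.1) = 1.23968
EOQ* = 633.32 * 1.23968 = 785.1 units

785.1 units


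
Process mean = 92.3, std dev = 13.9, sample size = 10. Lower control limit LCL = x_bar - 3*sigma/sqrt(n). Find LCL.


LCL = 92.3 - 3 * 13.9 / sqrt(10)

79.11


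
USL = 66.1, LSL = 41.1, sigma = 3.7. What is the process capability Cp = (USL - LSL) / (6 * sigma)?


Cp = (66.1 - 41.1) / (6 * 3.7)

1.13


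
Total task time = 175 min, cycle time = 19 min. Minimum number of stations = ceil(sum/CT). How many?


Formula: N_min = ceil(Sum of Task Times / Cycle Time)
N_min = ceil(175 min / 19 min) = ceil(9.2105)
N_min = 10 stations

10


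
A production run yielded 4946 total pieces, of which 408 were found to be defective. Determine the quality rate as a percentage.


Formula: Quality Rate = Good Pieces / Total Pieces * 100
Good pieces = 4946 - 408 = 4538
QR = 4538 / 4946 * 100 = 91.8%

91.8%


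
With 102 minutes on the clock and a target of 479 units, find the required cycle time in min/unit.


Formula: CT = Available Time / Number of Units
CT = 102 min / 479 units
CT = 0.21 min/unit

0.21 min/unit


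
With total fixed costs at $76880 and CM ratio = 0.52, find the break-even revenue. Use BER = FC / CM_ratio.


Formula: BER = Fixed Costs / Contribution Margin Ratio
BER = $76880 / 0.52
BER = $147846.15 (to the nearest cent)

$147846.15


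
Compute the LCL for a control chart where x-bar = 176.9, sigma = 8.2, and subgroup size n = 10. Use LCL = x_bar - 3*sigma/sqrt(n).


LCL = 176.9 - 3 * 8.2 / sqrt(10)

169.12


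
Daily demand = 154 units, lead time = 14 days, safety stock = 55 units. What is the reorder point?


Formula: ROP = (Daily Demand * Lead Time) + Safety Stock
Demand during lead time = 154 * 14 = 2156 units
ROP = 2156 + 55 = 2211 units

2211 units


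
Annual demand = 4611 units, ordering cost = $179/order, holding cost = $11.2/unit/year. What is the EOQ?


Formula: EOQ = sqrt(2 * D * S / H)
Numerator: 2 * 4611 * 179 = 1650738
2DS/H = 1650738 / 11.2 = 147387.3
EOQ = sqrt(147387.3) = 383.9 units

383.9 units


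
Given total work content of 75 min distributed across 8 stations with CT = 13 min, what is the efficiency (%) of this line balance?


Formula: Efficiency = Sum of Task Times / (N_stations * CT) * 100
Total station capacity = 8 stations * 13 min = 104 min
Efficiency = 75 / 104 * 100 = 72.1%

72.1%


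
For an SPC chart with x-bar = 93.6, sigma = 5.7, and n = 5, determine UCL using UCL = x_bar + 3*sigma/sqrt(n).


UCL = 93.6 + 3 * 5.7 / sqrt(5)

101.25


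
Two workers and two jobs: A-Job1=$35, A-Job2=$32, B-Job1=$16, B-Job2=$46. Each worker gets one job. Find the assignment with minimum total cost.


Option 1: A->1 + B->2 = $35 + $46 = $81
Option 2: A->2 + B->1 = $32 + $16 = $48
Min cost = min($81, $48) = $48

$48


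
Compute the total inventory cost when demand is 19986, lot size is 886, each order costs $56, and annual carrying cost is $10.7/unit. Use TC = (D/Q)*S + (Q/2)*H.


TC = 19986/886 * 56 + 886/2 * 10.7

$6003.32


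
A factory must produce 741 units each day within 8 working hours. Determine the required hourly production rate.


Formula: Production Rate = Daily Demand / Available Hours
Rate = 741 units/day / 8 hours/day
Rate = 92.6 units/hour

92.6 units/hour


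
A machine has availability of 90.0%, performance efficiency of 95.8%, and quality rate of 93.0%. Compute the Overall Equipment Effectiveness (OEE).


Formula: OEE = Availability * Performance * Quality / 10000
A * P = 90.0% * 95.8% / 100 = 86.22%
OEE = 86.22% * 93.0% / 100 = 80.2%

80.2%


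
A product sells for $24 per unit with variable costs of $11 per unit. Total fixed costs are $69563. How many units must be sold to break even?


Formula: BEQ = Fixed Costs / (Price - Variable Cost)
Contribution margin = $24 - $11 = $13/unit
BEQ = ceil($69563 / $13/unit) = ceil(5351.0) = 5351 units

5351 units


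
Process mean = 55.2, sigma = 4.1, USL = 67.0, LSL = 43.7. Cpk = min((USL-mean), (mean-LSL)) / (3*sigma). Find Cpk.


Cpu = (67.0 - 55.2) / (3 * 4.1) = 0.96
Cpl = (55.2 - 43.7) / (3 * 4.1) = 0.93
Cpk = min(0.96, 0.93) = 0.93

0.93


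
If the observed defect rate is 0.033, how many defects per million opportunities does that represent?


DPMO = defect_rate * 1000000 = 0.033 * 1000000

33000


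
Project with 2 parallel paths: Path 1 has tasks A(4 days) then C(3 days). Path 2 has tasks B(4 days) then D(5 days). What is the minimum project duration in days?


Path 1 = 4 + 3 = 7 days
Path 2 = 4 + 5 = 9 days
Duration = max(7, 9) = 9 days

9 days


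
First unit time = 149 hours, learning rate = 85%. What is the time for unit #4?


Formula: T_n = T_1 * (learning_rate)^(log2(n)) where learning_rate = rate/100
Doublings = log2(4) = 2
T_n = 149 * 0.85^2
T_n = 149 * 0.7225 = 107.7 hours

107.7 hours


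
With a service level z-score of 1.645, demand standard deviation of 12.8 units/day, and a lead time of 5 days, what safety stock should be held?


Formula: SS = z * sigma_d * sqrt(LT)
sqrt(LT) = sqrt(5) = 2.2361
SS = 1.645 * 12.8 * 2.2361
SS = 47.1 units

47.1 units


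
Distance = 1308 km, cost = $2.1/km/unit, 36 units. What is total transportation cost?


TC = dist * cost * units = 1308 * 2.1 * 36 = $98884.80

$98884.80


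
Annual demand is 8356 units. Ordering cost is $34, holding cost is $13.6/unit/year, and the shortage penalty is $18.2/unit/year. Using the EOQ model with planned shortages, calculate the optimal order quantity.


Formula: EOQ* = sqrt(2DS/H) * sqrt((H+P)/P)
Base EOQ = sqrt(2*8356*34/13.6) = 204.4 units
Correction = sqrt((13.6+18.2)/18.2) = 1.32184
EOQ* = 204.4 * 1.32184 = 270.2 units

270.2 units


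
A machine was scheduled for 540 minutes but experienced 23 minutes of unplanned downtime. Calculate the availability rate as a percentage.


Formula: Availability = (Planned Time - Downtime) / Planned Time * 100
Uptime = 540 - 23 = 517 min
Availability = 517 / 540 * 100 = 95.7%

95.7%


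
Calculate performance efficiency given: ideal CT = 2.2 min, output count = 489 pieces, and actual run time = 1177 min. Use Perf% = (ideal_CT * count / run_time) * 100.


Formula: Performance = (Ideal CT * Total Count) / Run Time * 100
Ideal output time = 2.2 * 489 = 1075.8 min
Performance = 1075.8 / 1177 * 100 = 91.4%

91.4%


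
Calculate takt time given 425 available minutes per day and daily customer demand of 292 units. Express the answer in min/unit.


Formula: Takt Time = Available Production Time / Customer Demand
Takt = 425 min/day / 292 units/day
Takt = 1.46 min/unit

1.46 min/unit


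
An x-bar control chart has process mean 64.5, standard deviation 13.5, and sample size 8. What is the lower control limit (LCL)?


LCL = 64.5 - 3 * 13.5 / sqrt(8)

50.18


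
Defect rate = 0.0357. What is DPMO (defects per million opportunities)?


DPMO = defect_rate * 1000000 = 0.0357 * 1000000

35700


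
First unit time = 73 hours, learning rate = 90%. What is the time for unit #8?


Formula: T_n = T_1 * (learning_rate)^(log2(n)) where learning_rate = rate/100
Doublings = log2(8) = 3
T_n = 73 * 0.9^3
T_n = 73 * 0.729 = 53.2 hours

53.2 hours


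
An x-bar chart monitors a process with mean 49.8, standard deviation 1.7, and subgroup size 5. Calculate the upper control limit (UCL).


UCL = 49.8 + 3 * 1.7 / sqrt(5)

52.08


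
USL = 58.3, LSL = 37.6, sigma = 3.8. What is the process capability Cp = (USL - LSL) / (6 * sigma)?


Cp = (58.3 - 37.6) / (6 * 3.8)

0.91


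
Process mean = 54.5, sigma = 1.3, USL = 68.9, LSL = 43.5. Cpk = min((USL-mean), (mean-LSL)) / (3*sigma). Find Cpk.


Cpu = (68.9 - 54.5) / (3 * 1.3) = 3.69
Cpl = (54.5 - 43.5) / (3 * 1.3) = 2.82
Cpk = min(3.69, 2.82) = 2.82

2.82


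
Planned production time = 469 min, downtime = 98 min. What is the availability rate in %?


Formula: Availability = (Planned Time - Downtime) / Planned Time * 100
Uptime = 469 - 98 = 371 min
Availability = 371 / 469 * 100 = 79.1%

79.1%


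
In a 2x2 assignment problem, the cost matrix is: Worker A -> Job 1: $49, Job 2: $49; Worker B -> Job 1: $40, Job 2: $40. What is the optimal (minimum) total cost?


Option 1: A->1 + B->2 = $49 + $40 = $89
Option 2: A->2 + B->1 = $49 + $40 = $89
Min cost = min($89, $89) = $89

$89


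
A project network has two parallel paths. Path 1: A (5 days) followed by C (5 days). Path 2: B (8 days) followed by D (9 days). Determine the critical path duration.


Path 1 = 5 + 5 = 10 days
Path 2 = 8 + 9 = 17 days
Duration = max(10, 17) = 17 days

17 days


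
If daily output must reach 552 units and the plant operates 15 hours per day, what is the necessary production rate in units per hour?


Formula: Production Rate = Daily Demand / Available Hours
Rate = 552 units/day / 15 hours/day
Rate = 36.8 units/hour

36.8 units/hour


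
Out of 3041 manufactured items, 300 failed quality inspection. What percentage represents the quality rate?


Formula: Quality Rate = Good Pieces / Total Pieces * 100
Good pieces = 3041 - 300 = 2741
QR = 2741 / 3041 * 100 = 90.1%

90.1%


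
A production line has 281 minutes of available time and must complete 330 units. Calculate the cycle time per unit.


Formula: CT = Available Time / Number of Units
CT = 281 min / 330 units
CT = 0.85 min/unit

0.85 min/unit


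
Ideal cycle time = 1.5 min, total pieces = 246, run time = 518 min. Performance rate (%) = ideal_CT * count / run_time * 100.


Formula: Performance = (Ideal CT * Total Count) / Run Time * 100
Ideal output time = 1.5 * 246 = 369.0 min
Performance = 369.0 / 518 * 100 = 71.2%

71.2%


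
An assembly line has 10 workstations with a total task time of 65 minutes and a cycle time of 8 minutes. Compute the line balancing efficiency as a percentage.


Formula: Efficiency = Sum of Task Times / (N_stations * CT) * 100
Total station capacity = 10 stations * 8 min = 80 min
Efficiency = 65 / 80 * 100 = 81.3%

81.3%


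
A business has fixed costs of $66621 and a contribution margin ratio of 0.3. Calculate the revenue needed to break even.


Formula: BER = Fixed Costs / Contribution Margin Ratio
BER = $66621 / 0.3
BER = $222070.00 (to the nearest cent)

$222070.00


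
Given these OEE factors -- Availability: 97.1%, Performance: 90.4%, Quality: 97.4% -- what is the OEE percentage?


Formula: OEE = Availability * Performance * Quality / 10000
A * P = 97.1% * 90.4% / 100 = 87.78%
OEE = 87.78% * 97.4% / 100 = 85.5%

85.5%


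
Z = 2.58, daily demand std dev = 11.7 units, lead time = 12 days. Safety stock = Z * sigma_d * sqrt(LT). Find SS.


Formula: SS = z * sigma_d * sqrt(LT)
sqrt(LT) = sqrt(12) = 3.4641
SS = 2.58 * 11.7 * 3.4641
SS = 104.6 units

104.6 units


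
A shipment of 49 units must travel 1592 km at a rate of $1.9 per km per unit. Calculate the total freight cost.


TC = dist * cost * units = 1592 * 1.9 * 49 = $148215.20

$148215.20


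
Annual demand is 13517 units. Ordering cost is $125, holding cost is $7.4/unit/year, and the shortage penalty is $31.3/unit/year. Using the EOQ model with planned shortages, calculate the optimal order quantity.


Formula: EOQ* = sqrt(2DS/H) * sqrt((H+P)/P)
Base EOQ = sqrt(2*13517*125/7.4) = 675.76 units
Correction = sqrt((7.4+31.3)/31.3) = 1.11195
EOQ* = 675.76 * 1.11195 = 751.4 units

751.4 units


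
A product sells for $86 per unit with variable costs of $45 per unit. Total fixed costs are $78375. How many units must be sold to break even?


Formula: BEQ = Fixed Costs / (Price - Variable Cost)
Contribution margin = $86 - $45 = $41/unit
BEQ = ceil($78375 / $41/unit) = ceil(1911.59) = 1912 units

1912 units


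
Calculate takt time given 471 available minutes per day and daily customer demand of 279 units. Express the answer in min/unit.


Formula: Takt Time = Available Production Time / Customer Demand
Takt = 471 min/day / 279 units/day
Takt = 1.69 min/unit

1.69 min/unit


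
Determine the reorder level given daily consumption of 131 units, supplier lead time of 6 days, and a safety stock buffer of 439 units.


Formula: ROP = (Daily Demand * Lead Time) + Safety Stock
Demand during lead time = 131 * 6 = 786 units
ROP = 786 + 439 = 1225 units

1225 units


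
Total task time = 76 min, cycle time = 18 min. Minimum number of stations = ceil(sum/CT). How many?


Formula: N_min = ceil(Sum of Task Times / Cycle Time)
N_min = ceil(76 min / 18 min) = ceil(4.2222)
N_min = 5 stations

5


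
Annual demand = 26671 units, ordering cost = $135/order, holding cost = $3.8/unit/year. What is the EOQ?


Formula: EOQ = sqrt(2 * D * S / H)
Numerator: 2 * 26671 * 135 = 7201170
2DS/H = 7201170 / 3.8 = 1895044.7
EOQ = sqrt(1895044.7) = 1376.6 units

1376.6 units


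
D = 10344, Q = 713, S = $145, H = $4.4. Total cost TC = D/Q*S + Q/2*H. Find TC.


TC = 10344/713 * 145 + 713/2 * 4.4

$3672.22


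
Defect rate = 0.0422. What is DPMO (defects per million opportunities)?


DPMO = defect_rate * 1000000 = 0.0422 * 1000000

42200


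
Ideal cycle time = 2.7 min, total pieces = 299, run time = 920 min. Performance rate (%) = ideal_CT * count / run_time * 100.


Formula: Performance = (Ideal CT * Total Count) / Run Time * 100
Ideal output time = 2.7 * 299 = 807.3 min
Performance = 807.3 / 920 * 100 = 87.8%

87.8%


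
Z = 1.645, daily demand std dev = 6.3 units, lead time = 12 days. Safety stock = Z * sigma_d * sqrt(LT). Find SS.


Formula: SS = z * sigma_d * sqrt(LT)
sqrt(LT) = sqrt(12) = 3.4641
SS = 1.645 * 6.3 * 3.4641
SS = 35.9 units

35.9 units


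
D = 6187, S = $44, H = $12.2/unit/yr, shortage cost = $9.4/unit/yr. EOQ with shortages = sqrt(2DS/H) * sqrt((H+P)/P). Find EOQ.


Formula: EOQ* = sqrt(2DS/H) * sqrt((H+P)/P)
Base EOQ = sqrt(2*6187*44/12.2) = 211.25 units
Correction = sqrt((12.2+9.4)/9.4) = 1.51587
EOQ* = 211.25 * 1.51587 = 320.2 units

320.2 units
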